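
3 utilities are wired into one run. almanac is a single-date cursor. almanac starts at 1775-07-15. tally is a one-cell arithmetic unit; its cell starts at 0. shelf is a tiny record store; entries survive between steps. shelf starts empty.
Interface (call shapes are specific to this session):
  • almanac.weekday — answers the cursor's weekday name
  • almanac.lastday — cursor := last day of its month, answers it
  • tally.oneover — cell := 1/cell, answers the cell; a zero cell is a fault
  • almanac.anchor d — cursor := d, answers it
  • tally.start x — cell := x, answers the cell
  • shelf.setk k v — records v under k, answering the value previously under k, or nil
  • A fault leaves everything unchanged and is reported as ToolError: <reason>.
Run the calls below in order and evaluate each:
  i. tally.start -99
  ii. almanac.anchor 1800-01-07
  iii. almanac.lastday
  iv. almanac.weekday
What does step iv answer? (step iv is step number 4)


I run start with -99: -99.
Then anchor with 1800-01-07, giving 1800-01-07.
Calling lastday, giving 1800-01-31.
I invoke weekday, — result: Friday.

Answer: Friday


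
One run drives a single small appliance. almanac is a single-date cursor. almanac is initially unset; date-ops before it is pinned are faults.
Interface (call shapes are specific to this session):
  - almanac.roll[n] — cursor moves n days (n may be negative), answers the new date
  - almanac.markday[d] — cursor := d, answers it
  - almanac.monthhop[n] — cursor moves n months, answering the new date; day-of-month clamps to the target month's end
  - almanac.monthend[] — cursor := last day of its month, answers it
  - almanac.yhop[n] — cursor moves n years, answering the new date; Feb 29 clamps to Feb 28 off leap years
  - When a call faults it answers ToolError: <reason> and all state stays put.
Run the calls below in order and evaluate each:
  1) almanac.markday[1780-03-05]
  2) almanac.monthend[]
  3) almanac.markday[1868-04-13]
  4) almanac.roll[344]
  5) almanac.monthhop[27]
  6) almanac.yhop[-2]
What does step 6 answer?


Answer: 1869-06-23

Derivation:
% markday d→1780-03-05
  1780-03-05
% monthend
  1780-03-31
% markday d→1868-04-13
  1868-04-13
% roll n→344
  1869-03-23
% monthhop n→27
  1871-06-23
% yhop n→-2
  1869-06-23


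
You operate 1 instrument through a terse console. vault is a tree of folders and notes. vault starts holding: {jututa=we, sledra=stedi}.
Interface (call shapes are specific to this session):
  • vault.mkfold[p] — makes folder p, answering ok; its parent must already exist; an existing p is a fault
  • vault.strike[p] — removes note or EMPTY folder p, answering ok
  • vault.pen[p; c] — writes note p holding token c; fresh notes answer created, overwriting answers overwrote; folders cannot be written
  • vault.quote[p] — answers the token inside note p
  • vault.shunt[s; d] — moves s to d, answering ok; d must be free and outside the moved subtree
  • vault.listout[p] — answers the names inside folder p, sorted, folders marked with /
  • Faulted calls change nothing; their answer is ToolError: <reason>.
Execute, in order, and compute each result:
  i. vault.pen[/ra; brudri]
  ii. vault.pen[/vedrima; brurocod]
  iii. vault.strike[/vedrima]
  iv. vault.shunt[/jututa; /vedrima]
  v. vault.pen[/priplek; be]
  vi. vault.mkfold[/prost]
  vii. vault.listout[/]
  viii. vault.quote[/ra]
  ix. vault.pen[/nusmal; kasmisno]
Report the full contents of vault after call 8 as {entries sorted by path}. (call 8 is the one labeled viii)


Answer: {priplek=be, prost/, ra=brudri, sledra=stedi, vedrima=we}

Derivation:
Next I call vault.pen with p→/ra, c→brudri, and get created.
I use vault.pen with p→/vedrima, c→brurocod, which returns created.
I call vault.strike with p→/vedrima, and get ok.
I invoke vault.shunt with s→/jututa, d→/vedrima, which returns ok.
I try vault.pen with p→/priplek, c→be, yielding created.
Next I call vault.mkfold with p→/prost, and observe ok.
Next I call vault.listout with p→/, — result: [priplek, prost/, ra, sledra, vedrima].
Then vault.quote with p→/ra, giving brudri.
Using vault.pen with p→/nusmal, c→kasmisno, and observe created.


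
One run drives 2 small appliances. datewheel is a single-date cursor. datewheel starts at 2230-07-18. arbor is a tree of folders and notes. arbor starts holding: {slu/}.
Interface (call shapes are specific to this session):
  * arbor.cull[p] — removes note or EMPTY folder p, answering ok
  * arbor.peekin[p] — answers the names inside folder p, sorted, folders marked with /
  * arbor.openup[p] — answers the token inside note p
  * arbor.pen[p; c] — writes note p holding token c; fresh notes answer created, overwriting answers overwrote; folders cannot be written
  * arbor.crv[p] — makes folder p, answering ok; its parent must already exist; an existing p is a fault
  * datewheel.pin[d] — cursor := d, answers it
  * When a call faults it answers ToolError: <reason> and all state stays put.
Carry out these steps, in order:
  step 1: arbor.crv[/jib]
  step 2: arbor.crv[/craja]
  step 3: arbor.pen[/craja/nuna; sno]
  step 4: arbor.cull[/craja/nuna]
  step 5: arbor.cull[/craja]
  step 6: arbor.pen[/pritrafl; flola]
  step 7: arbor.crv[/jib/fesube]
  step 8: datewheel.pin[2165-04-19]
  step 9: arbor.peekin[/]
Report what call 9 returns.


>> arbor.crv(p='/jib')
<< ok
>> arbor.crv(p='/craja')
<< ok
>> arbor.pen(p='/craja/nuna', c='sno')
<< created
>> arbor.cull(p='/craja/nuna')
<< ok
>> arbor.cull(p='/craja')
<< ok
>> arbor.pen(p='/pritrafl', c='flola')
<< created
>> arbor.crv(p='/jib/fesube')
<< ok
>> datewheel.pin(d='2165-04-19')
<< 2165-04-19
>> arbor.peekin(p='/')
<< [jib/, pritrafl, slu/]

Answer: [jib/, pritrafl, slu/]


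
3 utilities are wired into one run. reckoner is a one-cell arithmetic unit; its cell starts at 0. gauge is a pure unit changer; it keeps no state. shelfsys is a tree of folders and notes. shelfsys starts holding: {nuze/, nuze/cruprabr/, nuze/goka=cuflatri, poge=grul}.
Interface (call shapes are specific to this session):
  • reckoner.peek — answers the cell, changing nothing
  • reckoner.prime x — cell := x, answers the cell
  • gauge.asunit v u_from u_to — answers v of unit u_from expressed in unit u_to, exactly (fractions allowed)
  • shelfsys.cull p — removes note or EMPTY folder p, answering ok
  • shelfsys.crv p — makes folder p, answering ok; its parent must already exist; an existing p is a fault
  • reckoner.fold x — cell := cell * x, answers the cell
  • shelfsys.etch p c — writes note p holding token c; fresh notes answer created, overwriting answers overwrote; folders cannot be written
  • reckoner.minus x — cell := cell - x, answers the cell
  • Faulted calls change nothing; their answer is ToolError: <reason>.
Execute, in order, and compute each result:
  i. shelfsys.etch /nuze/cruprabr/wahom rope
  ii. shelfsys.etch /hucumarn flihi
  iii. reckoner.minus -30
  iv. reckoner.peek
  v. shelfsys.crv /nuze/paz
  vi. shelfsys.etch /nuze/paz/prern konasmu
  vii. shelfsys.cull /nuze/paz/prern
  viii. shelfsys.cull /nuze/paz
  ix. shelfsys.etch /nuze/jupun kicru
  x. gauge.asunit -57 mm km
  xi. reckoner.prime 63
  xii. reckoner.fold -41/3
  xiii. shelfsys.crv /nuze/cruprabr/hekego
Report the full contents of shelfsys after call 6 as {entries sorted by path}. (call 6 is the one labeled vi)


// etch(p='/nuze/cruprabr/wahom', c='rope') -> created
// etch(p='/hucumarn', c='flihi') -> created
// minus(x='-30') -> 30
// peek() -> 30
// crv(p='/nuze/paz') -> ok
// etch(p='/nuze/paz/prern', c='konasmu') -> created
// cull(p='/nuze/paz/prern') -> ok
// cull(p='/nuze/paz') -> ok
// etch(p='/nuze/jupun', c='kicru') -> created
// asunit(v='-57', u_from='mm', u_to='km') -> -57/1000000
// prime(x='63') -> 63
// fold(x='-41/3') -> -861
// crv(p='/nuze/cruprabr/hekego') -> ok

Answer: {hucumarn=flihi, nuze/, nuze/cruprabr/, nuze/cruprabr/wahom=rope, nuze/goka=cuflatri, nuze/paz/, nuze/paz/prern=konasmu, poge=grul}


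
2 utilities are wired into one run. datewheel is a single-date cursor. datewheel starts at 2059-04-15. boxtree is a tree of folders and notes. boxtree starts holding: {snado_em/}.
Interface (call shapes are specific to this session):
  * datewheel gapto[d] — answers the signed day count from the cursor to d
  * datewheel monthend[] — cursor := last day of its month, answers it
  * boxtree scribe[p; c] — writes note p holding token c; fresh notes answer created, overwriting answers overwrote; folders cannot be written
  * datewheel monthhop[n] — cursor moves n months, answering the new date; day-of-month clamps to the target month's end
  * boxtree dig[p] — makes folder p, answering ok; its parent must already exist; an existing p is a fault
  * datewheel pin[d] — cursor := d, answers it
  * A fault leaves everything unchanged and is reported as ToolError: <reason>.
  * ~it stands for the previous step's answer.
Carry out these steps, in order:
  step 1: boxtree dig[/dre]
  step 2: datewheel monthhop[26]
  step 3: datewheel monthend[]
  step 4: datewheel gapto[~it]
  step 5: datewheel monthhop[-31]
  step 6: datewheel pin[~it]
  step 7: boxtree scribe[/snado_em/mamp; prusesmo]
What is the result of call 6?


>>> boxtree dig /dre
[out] ok
>>> datewheel monthhop 26
[out] 2061-06-15
>>> datewheel monthend
[out] 2061-06-30
>>> datewheel gapto ~it
[out] 0
>>> datewheel monthhop -31
[out] 2058-11-30
>>> datewheel pin ~it
[out] 2058-11-30
>>> boxtree scribe /snado_em/mamp prusesmo
[out] created

Answer: 2058-11-30


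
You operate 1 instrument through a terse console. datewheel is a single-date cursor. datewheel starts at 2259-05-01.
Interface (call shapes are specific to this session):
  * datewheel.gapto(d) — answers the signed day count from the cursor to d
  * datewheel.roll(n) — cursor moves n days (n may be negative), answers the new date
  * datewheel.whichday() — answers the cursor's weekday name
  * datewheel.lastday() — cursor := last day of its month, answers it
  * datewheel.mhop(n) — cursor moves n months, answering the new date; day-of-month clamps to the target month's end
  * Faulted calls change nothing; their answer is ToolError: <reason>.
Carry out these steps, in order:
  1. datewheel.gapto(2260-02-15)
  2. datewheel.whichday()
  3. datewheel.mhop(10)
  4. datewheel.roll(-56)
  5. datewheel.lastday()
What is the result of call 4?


~$ gapto 2260-02-15
[out] 290
~$ whichday
[out] Sunday
~$ mhop 10
[out] 2260-03-01
~$ roll -56
[out] 2260-01-05
~$ lastday
[out] 2260-01-31

Answer: 2260-01-05


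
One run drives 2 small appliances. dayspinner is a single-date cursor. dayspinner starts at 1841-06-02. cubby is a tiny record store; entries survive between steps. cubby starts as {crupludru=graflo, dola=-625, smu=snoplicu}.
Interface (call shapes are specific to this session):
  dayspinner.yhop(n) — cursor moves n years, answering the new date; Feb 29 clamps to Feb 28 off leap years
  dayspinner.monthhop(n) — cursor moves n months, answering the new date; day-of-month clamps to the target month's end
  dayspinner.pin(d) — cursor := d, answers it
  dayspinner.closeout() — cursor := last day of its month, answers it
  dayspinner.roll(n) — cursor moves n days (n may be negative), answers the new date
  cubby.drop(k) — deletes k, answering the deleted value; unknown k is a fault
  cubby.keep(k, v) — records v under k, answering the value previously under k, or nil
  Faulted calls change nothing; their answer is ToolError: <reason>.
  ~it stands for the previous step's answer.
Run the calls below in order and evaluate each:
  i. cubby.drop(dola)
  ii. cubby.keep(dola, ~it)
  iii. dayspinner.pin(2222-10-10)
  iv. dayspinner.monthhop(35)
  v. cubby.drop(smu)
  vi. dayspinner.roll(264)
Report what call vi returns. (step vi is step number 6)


Step: cubby.drop[k=dola]
Result: -625
Step: cubby.keep[k=dola; v=~it]
Result: nil
Step: dayspinner.pin[d=2222-10-10]
Result: 2222-10-10
Step: dayspinner.monthhop[n=35]
Result: 2225-09-10
Step: cubby.drop[k=smu]
Result: snoplicu
Step: dayspinner.roll[n=264]
Result: 2226-06-01

Answer: 2226-06-01


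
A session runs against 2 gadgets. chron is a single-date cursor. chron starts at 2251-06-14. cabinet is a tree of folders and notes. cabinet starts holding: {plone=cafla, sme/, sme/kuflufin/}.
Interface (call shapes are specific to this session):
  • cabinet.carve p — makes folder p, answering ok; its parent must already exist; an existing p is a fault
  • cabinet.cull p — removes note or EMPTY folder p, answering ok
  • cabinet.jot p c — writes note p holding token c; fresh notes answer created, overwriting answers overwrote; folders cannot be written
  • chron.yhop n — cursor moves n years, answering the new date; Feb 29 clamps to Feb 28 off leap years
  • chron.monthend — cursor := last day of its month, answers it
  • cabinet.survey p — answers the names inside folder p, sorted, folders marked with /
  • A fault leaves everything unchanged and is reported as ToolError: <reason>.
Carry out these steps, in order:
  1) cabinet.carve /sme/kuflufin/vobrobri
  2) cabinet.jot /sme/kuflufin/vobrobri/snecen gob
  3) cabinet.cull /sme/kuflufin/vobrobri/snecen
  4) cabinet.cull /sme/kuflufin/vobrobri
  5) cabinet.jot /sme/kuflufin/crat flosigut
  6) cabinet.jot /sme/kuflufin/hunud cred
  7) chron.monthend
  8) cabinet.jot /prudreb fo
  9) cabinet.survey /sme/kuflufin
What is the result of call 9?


Answer: [crat, hunud]

Derivation:
→ cabinet.carve(p=/sme/kuflufin/vobrobri)
← ok
→ cabinet.jot(p=/sme/kuflufin/vobrobri/snecen, c=gob)
← created
→ cabinet.cull(p=/sme/kuflufin/vobrobri/snecen)
← ok
→ cabinet.cull(p=/sme/kuflufin/vobrobri)
← ok
→ cabinet.jot(p=/sme/kuflufin/crat, c=flosigut)
← created
→ cabinet.jot(p=/sme/kuflufin/hunud, c=cred)
← created
→ chron.monthend()
← 2251-06-30
→ cabinet.jot(p=/prudreb, c=fo)
← created
→ cabinet.survey(p=/sme/kuflufin)
← [crat, hunud]


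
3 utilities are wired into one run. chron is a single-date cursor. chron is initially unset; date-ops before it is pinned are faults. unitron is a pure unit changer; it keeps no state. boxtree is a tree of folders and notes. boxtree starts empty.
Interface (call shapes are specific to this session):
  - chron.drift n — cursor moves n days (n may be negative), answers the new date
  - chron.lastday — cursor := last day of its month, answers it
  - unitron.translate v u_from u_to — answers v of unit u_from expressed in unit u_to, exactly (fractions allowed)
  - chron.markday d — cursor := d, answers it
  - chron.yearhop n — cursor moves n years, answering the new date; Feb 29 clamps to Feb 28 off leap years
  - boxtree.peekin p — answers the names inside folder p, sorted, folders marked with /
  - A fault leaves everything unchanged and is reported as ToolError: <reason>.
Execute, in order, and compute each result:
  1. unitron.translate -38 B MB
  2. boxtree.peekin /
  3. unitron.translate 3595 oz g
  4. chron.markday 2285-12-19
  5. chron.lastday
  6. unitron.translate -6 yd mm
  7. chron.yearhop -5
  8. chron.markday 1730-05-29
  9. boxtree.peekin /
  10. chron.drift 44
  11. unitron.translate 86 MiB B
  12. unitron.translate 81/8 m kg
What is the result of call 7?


Invoking unitron.translate on v='-38', u_from='B', u_to='MB', which returns -19/500000.
I run boxtree.peekin on p='/', and observe [].
Then unitron.translate on v='3595', u_from='oz', u_to='g', which returns 32613291403/320000.
I call chron.markday on d='2285-12-19', — result: 2285-12-19.
I try chron.lastday, and get 2285-12-31.
Next I call unitron.translate on v='-6', u_from='yd', u_to='mm', and get -27432/5.
I try chron.yearhop on n='-5', yielding 2280-12-31.
Now I run chron.markday on d='1730-05-29', giving 1730-05-29.
I try boxtree.peekin on p='/', — result: [].
Calling chron.drift on n='44', — result: 1730-07-12.
I use unitron.translate on v='86', u_from='MiB', u_to='B', → 90177536.
I try unitron.translate on v='81/8', u_from='m', u_to='kg', → ToolError: incompatible units.

Answer: 2280-12-31


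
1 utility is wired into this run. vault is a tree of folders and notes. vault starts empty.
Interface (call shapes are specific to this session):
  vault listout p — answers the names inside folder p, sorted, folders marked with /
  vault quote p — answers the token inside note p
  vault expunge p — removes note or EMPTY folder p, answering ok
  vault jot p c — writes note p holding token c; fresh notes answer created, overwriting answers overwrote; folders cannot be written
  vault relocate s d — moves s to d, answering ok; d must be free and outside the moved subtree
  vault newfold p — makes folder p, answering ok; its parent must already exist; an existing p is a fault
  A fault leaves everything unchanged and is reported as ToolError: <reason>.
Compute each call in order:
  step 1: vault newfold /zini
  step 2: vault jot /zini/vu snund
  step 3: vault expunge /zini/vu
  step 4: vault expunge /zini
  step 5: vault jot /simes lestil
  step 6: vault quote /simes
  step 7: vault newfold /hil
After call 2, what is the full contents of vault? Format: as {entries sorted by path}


-- vault newfold(p: /zini) : ok
-- vault jot(p: /zini/vu, c: snund) : created
-- vault expunge(p: /zini/vu) : ok
-- vault expunge(p: /zini) : ok
-- vault jot(p: /simes, c: lestil) : created
-- vault quote(p: /simes) : lestil
-- vault newfold(p: /hil) : ok

Answer: {zini/, zini/vu=snund}


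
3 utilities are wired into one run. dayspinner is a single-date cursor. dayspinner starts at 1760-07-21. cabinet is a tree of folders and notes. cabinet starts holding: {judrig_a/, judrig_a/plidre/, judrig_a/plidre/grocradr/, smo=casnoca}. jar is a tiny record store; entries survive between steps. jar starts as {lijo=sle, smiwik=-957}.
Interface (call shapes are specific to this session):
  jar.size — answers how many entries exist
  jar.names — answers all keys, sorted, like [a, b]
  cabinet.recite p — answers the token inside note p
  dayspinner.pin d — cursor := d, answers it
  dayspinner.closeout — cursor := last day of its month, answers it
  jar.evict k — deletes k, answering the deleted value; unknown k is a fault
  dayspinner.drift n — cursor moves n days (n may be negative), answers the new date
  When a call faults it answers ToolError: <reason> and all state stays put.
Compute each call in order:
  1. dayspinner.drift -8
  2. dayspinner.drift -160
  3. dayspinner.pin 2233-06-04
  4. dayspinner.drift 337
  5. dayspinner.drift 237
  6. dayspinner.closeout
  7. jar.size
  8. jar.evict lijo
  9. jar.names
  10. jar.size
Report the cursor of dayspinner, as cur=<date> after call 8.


[in] drift n=-8
[out] 1760-07-13
[in] drift n=-160
[out] 1760-02-04
[in] pin d=2233-06-04
[out] 2233-06-04
[in] drift n=337
[out] 2234-05-07
[in] drift n=237
[out] 2234-12-30
[in] closeout
[out] 2234-12-31
[in] size
[out] 2
[in] evict k=lijo
[out] sle
[in] names
[out] [smiwik]
[in] size
[out] 1

Answer: cur=2234-12-31


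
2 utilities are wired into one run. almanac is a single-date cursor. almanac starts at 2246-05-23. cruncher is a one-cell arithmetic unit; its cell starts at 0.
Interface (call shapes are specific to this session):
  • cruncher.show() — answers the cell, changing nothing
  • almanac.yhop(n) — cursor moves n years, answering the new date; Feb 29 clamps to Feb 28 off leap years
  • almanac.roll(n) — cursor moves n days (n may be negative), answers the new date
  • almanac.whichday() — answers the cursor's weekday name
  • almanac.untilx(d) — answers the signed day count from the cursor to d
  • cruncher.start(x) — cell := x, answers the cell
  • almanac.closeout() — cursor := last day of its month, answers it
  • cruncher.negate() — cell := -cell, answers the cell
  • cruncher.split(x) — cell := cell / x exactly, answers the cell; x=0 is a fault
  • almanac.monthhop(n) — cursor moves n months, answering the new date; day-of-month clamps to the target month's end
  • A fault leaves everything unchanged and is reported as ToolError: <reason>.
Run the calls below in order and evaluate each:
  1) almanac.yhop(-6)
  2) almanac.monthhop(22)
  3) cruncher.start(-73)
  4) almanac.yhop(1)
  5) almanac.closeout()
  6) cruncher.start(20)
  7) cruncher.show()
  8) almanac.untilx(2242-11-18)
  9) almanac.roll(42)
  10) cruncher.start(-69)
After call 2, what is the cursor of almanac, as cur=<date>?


Now I run almanac.yhop with n→-6, and see 2240-05-23.
Next I call almanac.monthhop with n→22, and observe 2242-03-23.
Invoking cruncher.start with x→-73, and get -73.
Invoking almanac.yhop with n→1: 2243-03-23.
Now I run almanac.closeout, and get 2243-03-31.
Next I call cruncher.start with x→20, and observe 20.
Invoking cruncher.show, giving 20.
I try almanac.untilx with d→2242-11-18, and see -133.
I use almanac.roll with n→42, yielding 2243-05-12.
I use cruncher.start with x→-69, which returns -69.

Answer: cur=2242-03-23


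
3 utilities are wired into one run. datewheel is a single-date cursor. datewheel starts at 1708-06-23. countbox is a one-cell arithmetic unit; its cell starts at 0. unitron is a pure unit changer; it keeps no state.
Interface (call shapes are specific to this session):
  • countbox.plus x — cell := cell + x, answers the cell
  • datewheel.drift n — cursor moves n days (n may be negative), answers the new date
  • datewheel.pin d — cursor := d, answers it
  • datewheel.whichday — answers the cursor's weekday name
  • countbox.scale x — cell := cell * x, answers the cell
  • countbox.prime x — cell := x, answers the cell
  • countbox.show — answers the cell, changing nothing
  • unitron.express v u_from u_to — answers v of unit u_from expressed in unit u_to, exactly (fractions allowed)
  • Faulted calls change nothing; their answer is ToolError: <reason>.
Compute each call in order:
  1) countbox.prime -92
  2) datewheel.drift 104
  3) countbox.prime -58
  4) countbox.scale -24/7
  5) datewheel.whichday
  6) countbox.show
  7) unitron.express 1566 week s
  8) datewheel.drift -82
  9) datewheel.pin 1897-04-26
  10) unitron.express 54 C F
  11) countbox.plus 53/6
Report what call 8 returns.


% countbox.prime(x='-92') : -92
% datewheel.drift(n='104') : 1708-10-05
% countbox.prime(x='-58') : -58
% countbox.scale(x='-24/7') : 1392/7
% datewheel.whichday() : Friday
% countbox.show() : 1392/7
% unitron.express(v='1566', u_from='week', u_to='s') : 947116800
% datewheel.drift(n='-82') : 1708-07-15
% datewheel.pin(d='1897-04-26') : 1897-04-26
% unitron.express(v='54', u_from='C', u_to='F') : 646/5
% countbox.plus(x='53/6') : 8723/42

Answer: 1708-07-15


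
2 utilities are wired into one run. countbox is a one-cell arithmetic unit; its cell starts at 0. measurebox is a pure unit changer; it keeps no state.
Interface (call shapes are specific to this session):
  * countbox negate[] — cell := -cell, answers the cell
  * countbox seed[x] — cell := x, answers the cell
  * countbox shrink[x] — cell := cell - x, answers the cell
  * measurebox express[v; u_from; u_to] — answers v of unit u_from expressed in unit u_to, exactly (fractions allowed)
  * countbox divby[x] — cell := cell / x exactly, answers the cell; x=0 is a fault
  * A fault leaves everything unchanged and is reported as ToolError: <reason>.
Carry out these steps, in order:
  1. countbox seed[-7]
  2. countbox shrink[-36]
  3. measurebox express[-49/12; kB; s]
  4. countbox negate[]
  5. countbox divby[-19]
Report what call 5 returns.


Answer: 29/19

Derivation:
Step: countbox seed[-7]
Result: -7
Step: countbox shrink[-36]
Result: 29
Step: measurebox express[-49/12; kB; s]
Result: ToolError: incompatible units
Step: countbox negate[]
Result: -29
Step: countbox divby[-19]
Result: 29/19


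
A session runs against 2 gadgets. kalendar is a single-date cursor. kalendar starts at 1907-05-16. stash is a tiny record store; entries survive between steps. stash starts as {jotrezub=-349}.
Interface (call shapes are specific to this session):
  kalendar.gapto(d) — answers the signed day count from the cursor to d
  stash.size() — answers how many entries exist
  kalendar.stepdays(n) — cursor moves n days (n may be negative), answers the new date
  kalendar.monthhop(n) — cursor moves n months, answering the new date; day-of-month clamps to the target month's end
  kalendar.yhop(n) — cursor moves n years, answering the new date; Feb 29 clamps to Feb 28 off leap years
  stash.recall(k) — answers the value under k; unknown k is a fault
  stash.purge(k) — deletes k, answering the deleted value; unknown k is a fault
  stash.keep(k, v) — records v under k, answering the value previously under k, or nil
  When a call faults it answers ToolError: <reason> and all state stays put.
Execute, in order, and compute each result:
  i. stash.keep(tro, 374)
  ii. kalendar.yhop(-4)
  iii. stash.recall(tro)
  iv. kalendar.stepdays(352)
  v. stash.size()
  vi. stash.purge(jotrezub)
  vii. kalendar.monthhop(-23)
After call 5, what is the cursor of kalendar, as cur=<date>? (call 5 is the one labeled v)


Act: keep[k: tro; v: 374]
Obs: nil
Act: yhop[n: -4]
Obs: 1903-05-16
Act: recall[k: tro]
Obs: 374
Act: stepdays[n: 352]
Obs: 1904-05-02
Act: size[]
Obs: 2
Act: purge[k: jotrezub]
Obs: -349
Act: monthhop[n: -23]
Obs: 1902-06-02

Answer: cur=1904-05-02


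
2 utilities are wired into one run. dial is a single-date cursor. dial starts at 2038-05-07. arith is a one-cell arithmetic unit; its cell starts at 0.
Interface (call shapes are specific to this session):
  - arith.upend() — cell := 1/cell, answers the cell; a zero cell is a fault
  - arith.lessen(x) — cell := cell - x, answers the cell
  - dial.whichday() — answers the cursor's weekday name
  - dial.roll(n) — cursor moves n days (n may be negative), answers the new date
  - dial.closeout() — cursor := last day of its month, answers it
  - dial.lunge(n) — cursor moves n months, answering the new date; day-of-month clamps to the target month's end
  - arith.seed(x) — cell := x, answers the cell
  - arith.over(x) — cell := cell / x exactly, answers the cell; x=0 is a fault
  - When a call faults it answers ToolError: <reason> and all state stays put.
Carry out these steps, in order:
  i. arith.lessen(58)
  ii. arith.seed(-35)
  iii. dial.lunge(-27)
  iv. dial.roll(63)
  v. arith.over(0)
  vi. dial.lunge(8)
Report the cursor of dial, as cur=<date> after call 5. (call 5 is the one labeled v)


Answer: cur=2036-04-10

Derivation:
~$ arith.lessen x→58
= -58
~$ arith.seed x→-35
= -35
~$ dial.lunge n→-27
= 2036-02-07
~$ dial.roll n→63
= 2036-04-10
~$ arith.over x→0
= ToolError: division by zero
~$ dial.lunge n→8
= 2036-12-10


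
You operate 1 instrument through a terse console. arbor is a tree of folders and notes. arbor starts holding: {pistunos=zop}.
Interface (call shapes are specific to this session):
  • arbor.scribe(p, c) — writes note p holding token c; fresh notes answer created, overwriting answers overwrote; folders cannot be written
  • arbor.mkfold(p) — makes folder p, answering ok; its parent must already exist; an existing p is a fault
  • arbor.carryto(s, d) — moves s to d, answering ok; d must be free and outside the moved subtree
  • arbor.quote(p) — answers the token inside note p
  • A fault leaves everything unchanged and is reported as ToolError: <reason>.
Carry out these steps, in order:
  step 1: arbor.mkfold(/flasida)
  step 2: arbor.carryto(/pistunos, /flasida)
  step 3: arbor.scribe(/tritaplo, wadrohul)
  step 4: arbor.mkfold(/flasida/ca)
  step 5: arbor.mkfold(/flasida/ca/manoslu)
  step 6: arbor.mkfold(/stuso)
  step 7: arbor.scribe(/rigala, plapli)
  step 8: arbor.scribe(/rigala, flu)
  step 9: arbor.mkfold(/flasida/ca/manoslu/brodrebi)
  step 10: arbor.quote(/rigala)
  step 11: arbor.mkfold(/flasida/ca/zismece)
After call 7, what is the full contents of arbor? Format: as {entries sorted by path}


Answer: {flasida/, flasida/ca/, flasida/ca/manoslu/, pistunos=zop, rigala=plapli, stuso/, tritaplo=wadrohul}

Derivation:
Act: arbor.mkfold[/flasida]
Obs: ok
Act: arbor.carryto[/pistunos; /flasida]
Obs: ToolError: exists
Act: arbor.scribe[/tritaplo; wadrohul]
Obs: created
Act: arbor.mkfold[/flasida/ca]
Obs: ok
Act: arbor.mkfold[/flasida/ca/manoslu]
Obs: ok
Act: arbor.mkfold[/stuso]
Obs: ok
Act: arbor.scribe[/rigala; plapli]
Obs: created
Act: arbor.scribe[/rigala; flu]
Obs: overwrote
Act: arbor.mkfold[/flasida/ca/manoslu/brodrebi]
Obs: ok
Act: arbor.quote[/rigala]
Obs: flu
Act: arbor.mkfold[/flasida/ca/zismece]
Obs: ok


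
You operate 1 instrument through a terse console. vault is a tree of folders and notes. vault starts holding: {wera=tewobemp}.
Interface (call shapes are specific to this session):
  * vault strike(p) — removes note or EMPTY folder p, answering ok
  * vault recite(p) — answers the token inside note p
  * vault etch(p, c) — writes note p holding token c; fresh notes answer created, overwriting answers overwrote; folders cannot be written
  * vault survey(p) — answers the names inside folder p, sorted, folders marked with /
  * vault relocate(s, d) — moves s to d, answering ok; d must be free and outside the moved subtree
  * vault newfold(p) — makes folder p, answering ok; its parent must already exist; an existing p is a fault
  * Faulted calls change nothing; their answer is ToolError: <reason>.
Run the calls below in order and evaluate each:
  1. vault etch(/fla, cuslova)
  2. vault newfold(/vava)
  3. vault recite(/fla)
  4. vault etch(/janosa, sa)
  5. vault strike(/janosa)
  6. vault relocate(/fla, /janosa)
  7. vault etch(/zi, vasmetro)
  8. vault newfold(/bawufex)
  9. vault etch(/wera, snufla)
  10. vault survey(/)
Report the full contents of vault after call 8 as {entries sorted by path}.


Answer: {bawufex/, janosa=cuslova, vava/, wera=tewobemp, zi=vasmetro}

Derivation:
;; vault etch(p→/fla, c→cuslova) == created
;; vault newfold(p→/vava) == ok
;; vault recite(p→/fla) == cuslova
;; vault etch(p→/janosa, c→sa) == created
;; vault strike(p→/janosa) == ok
;; vault relocate(s→/fla, d→/janosa) == ok
;; vault etch(p→/zi, c→vasmetro) == created
;; vault newfold(p→/bawufex) == ok
;; vault etch(p→/wera, c→snufla) == overwrote
;; vault survey(p→/) == [bawufex/, janosa, vava/, wera, zi]


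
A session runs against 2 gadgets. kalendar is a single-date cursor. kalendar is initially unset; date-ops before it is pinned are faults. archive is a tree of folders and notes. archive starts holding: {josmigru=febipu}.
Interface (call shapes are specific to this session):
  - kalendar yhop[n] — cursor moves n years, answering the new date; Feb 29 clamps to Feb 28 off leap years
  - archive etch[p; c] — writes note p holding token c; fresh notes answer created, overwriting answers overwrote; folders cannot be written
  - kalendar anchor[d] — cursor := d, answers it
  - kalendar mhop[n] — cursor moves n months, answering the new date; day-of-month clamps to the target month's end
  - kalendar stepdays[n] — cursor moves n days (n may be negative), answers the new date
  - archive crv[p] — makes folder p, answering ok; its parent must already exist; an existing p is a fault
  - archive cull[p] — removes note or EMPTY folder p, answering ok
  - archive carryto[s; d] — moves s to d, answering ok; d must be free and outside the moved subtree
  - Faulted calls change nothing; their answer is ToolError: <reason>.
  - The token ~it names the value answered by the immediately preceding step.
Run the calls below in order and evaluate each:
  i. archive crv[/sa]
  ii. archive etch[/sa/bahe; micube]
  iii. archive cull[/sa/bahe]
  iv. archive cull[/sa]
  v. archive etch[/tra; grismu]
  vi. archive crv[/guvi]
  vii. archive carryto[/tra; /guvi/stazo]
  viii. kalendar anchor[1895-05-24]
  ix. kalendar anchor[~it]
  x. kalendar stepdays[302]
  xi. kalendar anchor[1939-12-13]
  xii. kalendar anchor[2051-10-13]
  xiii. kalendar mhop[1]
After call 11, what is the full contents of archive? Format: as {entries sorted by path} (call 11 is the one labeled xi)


[in] archive crv p=/sa
= ok
[in] archive etch p=/sa/bahe c=micube
= created
[in] archive cull p=/sa/bahe
= ok
[in] archive cull p=/sa
= ok
[in] archive etch p=/tra c=grismu
= created
[in] archive crv p=/guvi
= ok
[in] archive carryto s=/tra d=/guvi/stazo
= ok
[in] kalendar anchor d=1895-05-24
= 1895-05-24
[in] kalendar anchor d=~it
= 1895-05-24
[in] kalendar stepdays n=302
= 1896-03-21
[in] kalendar anchor d=1939-12-13
= 1939-12-13
[in] kalendar anchor d=2051-10-13
= 2051-10-13
[in] kalendar mhop n=1
= 2051-11-13

Answer: {guvi/, guvi/stazo=grismu, josmigru=febipu}


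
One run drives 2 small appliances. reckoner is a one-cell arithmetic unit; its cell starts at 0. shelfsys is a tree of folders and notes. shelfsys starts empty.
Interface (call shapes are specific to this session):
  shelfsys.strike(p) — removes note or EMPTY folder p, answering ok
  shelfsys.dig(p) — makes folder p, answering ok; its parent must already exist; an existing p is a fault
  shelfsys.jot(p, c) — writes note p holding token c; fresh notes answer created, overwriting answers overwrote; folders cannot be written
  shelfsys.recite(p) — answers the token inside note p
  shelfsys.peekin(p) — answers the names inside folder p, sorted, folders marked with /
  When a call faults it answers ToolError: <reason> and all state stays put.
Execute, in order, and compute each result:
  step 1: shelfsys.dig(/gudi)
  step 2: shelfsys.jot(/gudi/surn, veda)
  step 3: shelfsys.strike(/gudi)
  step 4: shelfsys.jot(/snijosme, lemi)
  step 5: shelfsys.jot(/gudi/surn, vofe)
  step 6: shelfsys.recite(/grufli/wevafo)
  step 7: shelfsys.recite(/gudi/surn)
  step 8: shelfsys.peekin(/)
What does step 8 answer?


I call shelfsys.dig on /gudi, — result: ok.
Invoking shelfsys.jot on /gudi/surn, veda, → created.
Next I call shelfsys.strike on /gudi, and get ToolError: not empty.
Now I run shelfsys.jot on /snijosme, lemi, and observe created.
Then shelfsys.jot on /gudi/surn, vofe, — result: overwrote.
Invoking shelfsys.recite on /grufli/wevafo: ToolError: not found.
Now I run shelfsys.recite on /gudi/surn, giving vofe.
Now I run shelfsys.peekin on /, and get [gudi/, snijosme].

Answer: [gudi/, snijosme]


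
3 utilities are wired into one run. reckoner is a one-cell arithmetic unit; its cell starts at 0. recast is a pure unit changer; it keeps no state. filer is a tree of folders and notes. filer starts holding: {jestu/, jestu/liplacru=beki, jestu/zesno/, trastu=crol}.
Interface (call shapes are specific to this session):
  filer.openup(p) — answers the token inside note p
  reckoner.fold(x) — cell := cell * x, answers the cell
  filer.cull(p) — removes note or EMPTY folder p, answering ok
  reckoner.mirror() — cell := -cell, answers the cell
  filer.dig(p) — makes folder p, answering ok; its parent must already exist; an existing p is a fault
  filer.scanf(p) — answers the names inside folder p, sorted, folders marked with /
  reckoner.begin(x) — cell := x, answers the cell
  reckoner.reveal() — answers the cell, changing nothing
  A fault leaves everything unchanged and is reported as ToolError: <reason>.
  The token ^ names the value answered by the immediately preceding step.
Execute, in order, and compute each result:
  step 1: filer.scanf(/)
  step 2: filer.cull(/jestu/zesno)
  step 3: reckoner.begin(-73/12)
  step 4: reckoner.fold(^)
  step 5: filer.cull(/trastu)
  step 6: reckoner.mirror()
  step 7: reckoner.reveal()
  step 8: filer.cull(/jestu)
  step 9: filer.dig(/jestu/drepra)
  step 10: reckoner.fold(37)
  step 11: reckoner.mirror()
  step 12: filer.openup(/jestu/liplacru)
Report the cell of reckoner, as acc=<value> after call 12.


> filer.scanf p='/'
:: [jestu/, trastu]
> filer.cull p='/jestu/zesno'
:: ok
> reckoner.begin x='-73/12'
:: -73/12
> reckoner.fold x='^'
:: 5329/144
> filer.cull p='/trastu'
:: ok
> reckoner.mirror
:: -5329/144
> reckoner.reveal
:: -5329/144
> filer.cull p='/jestu'
:: ToolError: not empty
> filer.dig p='/jestu/drepra'
:: ok
> reckoner.fold x='37'
:: -197173/144
> reckoner.mirror
:: 197173/144
> filer.openup p='/jestu/liplacru'
:: beki

Answer: acc=197173/144


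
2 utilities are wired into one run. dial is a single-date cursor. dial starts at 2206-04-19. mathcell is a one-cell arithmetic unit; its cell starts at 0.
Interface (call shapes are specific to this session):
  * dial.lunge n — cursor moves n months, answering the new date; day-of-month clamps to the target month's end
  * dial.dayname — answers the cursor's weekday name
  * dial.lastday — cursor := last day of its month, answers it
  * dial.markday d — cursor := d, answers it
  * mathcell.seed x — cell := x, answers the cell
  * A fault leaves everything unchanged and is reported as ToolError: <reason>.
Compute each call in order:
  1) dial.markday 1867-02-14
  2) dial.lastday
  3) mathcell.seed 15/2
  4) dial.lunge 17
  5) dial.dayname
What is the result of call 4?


Do: dial.markday[d=1867-02-14]
See: 1867-02-14
Do: dial.lastday[]
See: 1867-02-28
Do: mathcell.seed[x=15/2]
See: 15/2
Do: dial.lunge[n=17]
See: 1868-07-28
Do: dial.dayname[]
See: Tuesday

Answer: 1868-07-28


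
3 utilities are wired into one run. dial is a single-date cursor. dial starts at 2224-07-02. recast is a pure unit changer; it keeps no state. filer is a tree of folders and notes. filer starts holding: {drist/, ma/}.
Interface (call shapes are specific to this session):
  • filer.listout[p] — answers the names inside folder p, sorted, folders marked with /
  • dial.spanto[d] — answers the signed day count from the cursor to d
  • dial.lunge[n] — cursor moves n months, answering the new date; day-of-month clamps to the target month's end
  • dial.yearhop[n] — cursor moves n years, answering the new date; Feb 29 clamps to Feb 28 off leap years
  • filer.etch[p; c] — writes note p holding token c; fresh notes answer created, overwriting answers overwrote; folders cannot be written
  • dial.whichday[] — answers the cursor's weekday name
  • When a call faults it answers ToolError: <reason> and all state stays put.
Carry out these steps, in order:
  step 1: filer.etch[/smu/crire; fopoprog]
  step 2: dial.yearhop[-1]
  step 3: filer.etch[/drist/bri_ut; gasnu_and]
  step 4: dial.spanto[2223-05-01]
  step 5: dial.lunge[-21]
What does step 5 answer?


Answer: 2221-10-02

Derivation:
Do: filer.etch[p→/smu/crire; c→fopoprog]
See: ToolError: no parent
Do: dial.yearhop[n→-1]
See: 2223-07-02
Do: filer.etch[p→/drist/bri_ut; c→gasnu_and]
See: created
Do: dial.spanto[d→2223-05-01]
See: -62
Do: dial.lunge[n→-21]
See: 2221-10-02


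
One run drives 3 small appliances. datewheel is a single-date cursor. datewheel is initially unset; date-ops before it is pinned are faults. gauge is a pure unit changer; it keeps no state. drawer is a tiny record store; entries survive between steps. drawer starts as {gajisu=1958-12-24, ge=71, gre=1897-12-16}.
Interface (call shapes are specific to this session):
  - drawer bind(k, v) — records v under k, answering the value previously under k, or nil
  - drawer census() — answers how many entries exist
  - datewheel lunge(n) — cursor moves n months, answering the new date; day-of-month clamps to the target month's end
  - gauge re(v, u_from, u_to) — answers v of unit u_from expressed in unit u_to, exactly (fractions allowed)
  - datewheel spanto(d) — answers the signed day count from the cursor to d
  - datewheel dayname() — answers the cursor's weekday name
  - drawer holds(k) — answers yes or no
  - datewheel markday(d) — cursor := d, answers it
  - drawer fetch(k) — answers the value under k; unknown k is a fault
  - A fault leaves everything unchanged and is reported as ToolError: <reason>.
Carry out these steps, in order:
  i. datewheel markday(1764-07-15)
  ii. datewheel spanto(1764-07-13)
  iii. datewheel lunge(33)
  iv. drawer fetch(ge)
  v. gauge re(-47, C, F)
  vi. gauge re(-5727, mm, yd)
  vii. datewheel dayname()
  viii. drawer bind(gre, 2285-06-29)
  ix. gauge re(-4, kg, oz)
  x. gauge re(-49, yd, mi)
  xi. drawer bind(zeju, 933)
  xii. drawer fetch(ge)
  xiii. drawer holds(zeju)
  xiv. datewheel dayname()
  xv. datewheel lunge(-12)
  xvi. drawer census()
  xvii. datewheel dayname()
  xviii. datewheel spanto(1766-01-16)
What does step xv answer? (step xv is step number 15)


Answer: 1766-04-15

Derivation:
I try datewheel markday passing d=1764-07-15, yielding 1764-07-15.
Calling datewheel spanto passing d=1764-07-13: -2.
I try datewheel lunge passing n=33: 1767-04-15.
Now I run drawer fetch passing k=ge, yielding 71.
Calling gauge re passing v=-47, u_from=C, u_to=F, giving -263/5.
I call gauge re passing v=-5727, u_from=mm, u_to=yd, — result: -9545/1524.
I run datewheel dayname, yielding Wednesday.
I run drawer bind passing k=gre, v=2285-06-29, and see 1897-12-16.
I try gauge re passing v=-4, u_from=kg, u_to=oz, which returns -6400000000/45359237.
I invoke gauge re passing v=-49, u_from=yd, u_to=mi, — result: -49/1760.
I use drawer bind passing k=zeju, v=933, yielding nil.
Calling drawer fetch passing k=ge, giving 71.
I run drawer holds passing k=zeju, yielding yes.
Next I call datewheel dayname, and see Wednesday.
Now I run datewheel lunge passing n=-12, which returns 1766-04-15.
I use drawer census, → 4.
Invoking datewheel dayname, and get Tuesday.
I call datewheel spanto passing d=1766-01-16, giving -89.
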